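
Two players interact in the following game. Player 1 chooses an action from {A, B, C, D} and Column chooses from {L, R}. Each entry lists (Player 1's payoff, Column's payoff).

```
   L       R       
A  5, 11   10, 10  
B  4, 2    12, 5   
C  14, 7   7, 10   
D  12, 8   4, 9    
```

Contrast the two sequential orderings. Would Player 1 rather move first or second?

second

If Player 1 leads: Column's best replies are A→L, B→R, C→R, D→R; Player 1's induced payoffs 5, 12, 7, 4; outcome (B, R), payoffs (12, 5).
If Column leads: Player 1's best replies are L→C, R→B; Column's induced payoffs 7, 5; outcome (C, L), payoffs (14, 7).
Player 1 gets 12 moving first and 14 moving second, so Player 1 prefers to move second.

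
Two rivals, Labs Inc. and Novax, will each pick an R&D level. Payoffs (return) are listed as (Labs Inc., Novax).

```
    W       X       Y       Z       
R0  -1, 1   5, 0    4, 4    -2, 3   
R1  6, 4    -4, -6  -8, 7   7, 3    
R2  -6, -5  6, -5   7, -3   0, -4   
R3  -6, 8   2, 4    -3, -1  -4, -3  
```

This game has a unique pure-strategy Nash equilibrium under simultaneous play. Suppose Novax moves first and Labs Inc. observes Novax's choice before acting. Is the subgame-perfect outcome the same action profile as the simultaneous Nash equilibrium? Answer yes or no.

Work backward from Labs Inc.'s decision.
- W: BR = R1, leader payoff 4.
- X: BR = R2, leader payoff -5.
- Y: BR = R2, leader payoff -3.
- Z: BR = R1, leader payoff 3.
Maximizing over 4, -5, -3, 3, Novax chooses W. Subgame-perfect outcome: (R1, W) with payoffs (6, 4).
Under simultaneous play:
Labs Inc.'s best replies: W→R1; X→R2; Y→R2; Z→R1.
Novax's best replies: R0→Y; R1→Y; R2→Y; R3→W.
The unique mutual best reply is (R2, Y), giving (7, -3).
Sequential outcome (R1, W) differs from the Nash profile (R2, Y).

no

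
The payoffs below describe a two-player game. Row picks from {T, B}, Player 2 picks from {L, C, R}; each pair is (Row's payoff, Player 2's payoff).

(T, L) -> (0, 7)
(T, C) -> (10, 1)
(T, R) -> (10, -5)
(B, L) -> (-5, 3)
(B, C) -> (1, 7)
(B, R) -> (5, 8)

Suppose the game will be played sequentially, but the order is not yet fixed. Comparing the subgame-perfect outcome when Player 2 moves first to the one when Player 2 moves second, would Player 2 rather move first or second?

If Row leads: Player 2's best replies are T→L, B→R; Row's induced payoffs 0, 5; outcome (B, R), payoffs (5, 8).
If Player 2 leads: Row's best replies are L→T, C→T, R→T; Player 2's induced payoffs 7, 1, -5; outcome (T, L), payoffs (0, 7).
Player 2 gets 7 moving first and 8 moving second, so Player 2 prefers to move second.

second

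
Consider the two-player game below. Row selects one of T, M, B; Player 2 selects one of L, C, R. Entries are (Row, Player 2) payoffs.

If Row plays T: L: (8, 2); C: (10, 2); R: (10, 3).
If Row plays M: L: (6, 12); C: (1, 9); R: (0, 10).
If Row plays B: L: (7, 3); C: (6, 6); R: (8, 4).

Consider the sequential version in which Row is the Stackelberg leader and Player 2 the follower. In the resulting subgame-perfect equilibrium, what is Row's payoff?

Solve by backward induction (Row leads).
- T: Player 2 compares 2, 2, 3 and picks R; Row would get 10.
- M: Player 2 compares 12, 9, 10 and picks L; Row would get 6.
- B: Player 2 compares 3, 6, 4 and picks C; Row would get 6.
Row's induced payoffs are 10, 6, 6, so Row commits to T. Subgame-perfect outcome: (T, R) with payoffs (10, 3).

10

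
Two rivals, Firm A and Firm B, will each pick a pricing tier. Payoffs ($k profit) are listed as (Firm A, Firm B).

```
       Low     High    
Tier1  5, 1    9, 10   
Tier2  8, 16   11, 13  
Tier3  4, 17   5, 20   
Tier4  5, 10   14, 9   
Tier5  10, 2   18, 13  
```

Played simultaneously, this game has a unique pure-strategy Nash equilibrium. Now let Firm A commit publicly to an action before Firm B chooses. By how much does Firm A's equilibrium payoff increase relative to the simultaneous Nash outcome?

Solve by backward induction (Firm A leads).
- Tier1: BR = High, leader payoff 9.
- Tier2: BR = Low, leader payoff 8.
- Tier3: BR = High, leader payoff 5.
- Tier4: BR = Low, leader payoff 5.
- Tier5: BR = High, leader payoff 18.
Firm A's induced payoffs are 9, 8, 5, 5, 18, so Firm A commits to Tier5. Subgame-perfect outcome: (Tier5, High) with payoffs (18, 13).
Now find the simultaneous Nash equilibrium.
Firm A's best replies: Low→Tier5; High→Tier5.
Firm B's best replies: Tier1→High; Tier2→Low; Tier3→High; Tier4→Low; Tier5→High.
Only (Tier5, High) has each player best-responding; Nash payoffs (18, 13).
Firm A's commitment gain: 18 − 18 = 0.

0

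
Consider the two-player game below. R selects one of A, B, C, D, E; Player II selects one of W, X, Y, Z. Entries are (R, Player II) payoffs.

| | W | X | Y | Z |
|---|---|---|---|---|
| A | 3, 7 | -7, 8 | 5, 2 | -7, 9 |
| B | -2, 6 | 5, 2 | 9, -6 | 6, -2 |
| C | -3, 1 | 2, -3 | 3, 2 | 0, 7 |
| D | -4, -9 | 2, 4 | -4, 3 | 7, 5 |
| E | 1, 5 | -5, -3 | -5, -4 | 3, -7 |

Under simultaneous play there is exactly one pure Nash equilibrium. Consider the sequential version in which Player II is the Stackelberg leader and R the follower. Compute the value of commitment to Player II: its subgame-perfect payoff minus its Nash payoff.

R best-responds to each possible Player II move:
- W: R compares 3, -2, -3, -4, 1 and picks A; Player II would get 7.
- X: R compares -7, 5, 2, 2, -5 and picks B; Player II would get 2.
- Y: R compares 5, 9, 3, -4, -5 and picks B; Player II would get -6.
- Z: R compares -7, 6, 0, 7, 3 and picks D; Player II would get 5.
Among 7, 2, -6, 5, the best is 7 at W. Subgame-perfect outcome: (A, W) with payoffs (3, 7).
Under simultaneous play:
R's best replies: W→A; X→B; Y→B; Z→D.
Player II's best replies: A→Z; B→W; C→Z; D→Z; E→W.
Only (D, Z) has each player best-responding; Nash payoffs (7, 5).
Player II's commitment gain: 7 − 5 = 2.

2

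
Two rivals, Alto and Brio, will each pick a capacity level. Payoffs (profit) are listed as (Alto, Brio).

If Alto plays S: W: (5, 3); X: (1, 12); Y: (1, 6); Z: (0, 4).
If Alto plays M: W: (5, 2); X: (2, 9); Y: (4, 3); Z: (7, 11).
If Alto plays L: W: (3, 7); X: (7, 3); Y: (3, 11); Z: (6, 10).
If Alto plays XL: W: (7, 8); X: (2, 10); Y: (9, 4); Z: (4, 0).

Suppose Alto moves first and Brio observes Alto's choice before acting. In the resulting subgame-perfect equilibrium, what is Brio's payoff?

11

Backward induction with Alto moving first.
- S: Brio compares 3, 12, 6, 4 and picks X; Alto would get 1.
- M: Brio compares 2, 9, 3, 11 and picks Z; Alto would get 7.
- L: Brio compares 7, 3, 11, 10 and picks Y; Alto would get 3.
- XL: Brio compares 8, 10, 4, 0 and picks X; Alto would get 2.
Alto's induced payoffs are 1, 7, 3, 2, so Alto commits to M. Subgame-perfect outcome: (M, Z) with payoffs (7, 11).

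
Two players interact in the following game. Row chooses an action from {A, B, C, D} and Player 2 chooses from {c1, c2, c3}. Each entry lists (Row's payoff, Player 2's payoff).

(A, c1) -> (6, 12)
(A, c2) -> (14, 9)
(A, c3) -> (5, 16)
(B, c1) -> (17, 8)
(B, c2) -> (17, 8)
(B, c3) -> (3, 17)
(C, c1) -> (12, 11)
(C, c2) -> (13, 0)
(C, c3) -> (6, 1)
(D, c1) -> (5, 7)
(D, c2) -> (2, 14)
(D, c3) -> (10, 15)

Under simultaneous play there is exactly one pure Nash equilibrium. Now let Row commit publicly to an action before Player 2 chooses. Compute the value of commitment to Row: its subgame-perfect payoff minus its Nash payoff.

Backward induction with Row moving first.
- A: BR = c3, leader payoff 5.
- B: BR = c3, leader payoff 3.
- C: BR = c1, leader payoff 12.
- D: BR = c3, leader payoff 10.
Among 5, 3, 12, 10, the best is 12 at C. Subgame-perfect outcome: (C, c1) with payoffs (12, 11).
Under simultaneous play:
Row's best replies: c1→B; c2→B; c3→D.
Player 2's best replies: A→c3; B→c3; C→c1; D→c3.
The unique mutual best reply is (D, c3), giving (10, 15).
Row's commitment gain: 12 − 10 = 2.

2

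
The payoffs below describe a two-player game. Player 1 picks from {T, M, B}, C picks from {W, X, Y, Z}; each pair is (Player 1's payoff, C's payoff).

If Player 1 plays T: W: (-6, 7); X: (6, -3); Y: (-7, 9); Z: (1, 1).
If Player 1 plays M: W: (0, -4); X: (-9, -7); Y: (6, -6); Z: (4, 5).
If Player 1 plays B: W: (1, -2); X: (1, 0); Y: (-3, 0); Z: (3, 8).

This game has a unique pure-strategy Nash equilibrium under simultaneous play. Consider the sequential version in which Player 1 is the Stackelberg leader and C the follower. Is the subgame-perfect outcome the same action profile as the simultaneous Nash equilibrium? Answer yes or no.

Backward induction with Player 1 moving first.
- T: BR = Y, leader payoff -7.
- M: BR = Z, leader payoff 4.
- B: BR = Z, leader payoff 3.
Among -7, 4, 3, the best is 4 at M. Subgame-perfect outcome: (M, Z) with payoffs (4, 5).
Now find the simultaneous Nash equilibrium.
Player 1's best replies: W→B; X→T; Y→M; Z→M.
C's best replies: T→Y; M→Z; B→Z.
The unique mutual best reply is (M, Z), giving (4, 5).
Sequential outcome (M, Z) coincides with the Nash profile (M, Z).

yes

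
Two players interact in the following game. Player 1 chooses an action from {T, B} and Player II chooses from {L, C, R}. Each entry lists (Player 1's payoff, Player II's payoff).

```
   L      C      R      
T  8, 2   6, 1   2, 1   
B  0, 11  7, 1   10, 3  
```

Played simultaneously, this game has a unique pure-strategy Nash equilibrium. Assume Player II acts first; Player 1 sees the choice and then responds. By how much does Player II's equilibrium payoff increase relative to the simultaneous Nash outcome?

Solve by backward induction (Player II leads).
- L → Player 1 plays T (best of 8, 0); Player II gets 2.
- C → Player 1 plays B (best of 6, 7); Player II gets 1.
- R → Player 1 plays B (best of 2, 10); Player II gets 3.
Among 2, 1, 3, the best is 3 at R. Subgame-perfect outcome: (B, R) with payoffs (10, 3).
Under simultaneous play:
Player 1's best replies: L→T; C→B; R→B.
Player II's best replies: T→L; B→L.
The unique mutual best reply is (T, L), giving (8, 2).
Player II's commitment gain: 3 − 2 = 1.

1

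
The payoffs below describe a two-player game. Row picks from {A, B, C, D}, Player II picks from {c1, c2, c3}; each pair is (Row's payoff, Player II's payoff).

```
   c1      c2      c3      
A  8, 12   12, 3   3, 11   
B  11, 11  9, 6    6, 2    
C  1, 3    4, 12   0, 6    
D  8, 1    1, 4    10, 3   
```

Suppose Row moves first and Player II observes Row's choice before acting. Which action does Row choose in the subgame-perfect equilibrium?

B

Player II best-responds to each possible Row move:
- A: Player II compares 12, 3, 11 and picks c1; Row would get 8.
- B: Player II compares 11, 6, 2 and picks c1; Row would get 11.
- C: Player II compares 3, 12, 6 and picks c2; Row would get 4.
- D: Player II compares 1, 4, 3 and picks c2; Row would get 1.
Maximizing over 8, 11, 4, 1, Row chooses B. Subgame-perfect outcome: (B, c1) with payoffs (11, 11).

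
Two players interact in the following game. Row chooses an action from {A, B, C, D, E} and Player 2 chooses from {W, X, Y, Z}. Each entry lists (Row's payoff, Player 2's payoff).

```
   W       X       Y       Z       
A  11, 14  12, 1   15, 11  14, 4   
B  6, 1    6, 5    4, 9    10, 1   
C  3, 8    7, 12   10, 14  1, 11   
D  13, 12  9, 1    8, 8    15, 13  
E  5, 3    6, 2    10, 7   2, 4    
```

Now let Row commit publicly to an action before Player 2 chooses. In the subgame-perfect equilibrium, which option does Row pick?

D

Solve by backward induction (Row leads).
- A → Player 2 plays W (best of 14, 1, 11, 4); Row gets 11.
- B → Player 2 plays Y (best of 1, 5, 9, 1); Row gets 4.
- C → Player 2 plays Y (best of 8, 12, 14, 11); Row gets 10.
- D → Player 2 plays Z (best of 12, 1, 8, 13); Row gets 15.
- E → Player 2 plays Y (best of 3, 2, 7, 4); Row gets 10.
Maximizing over 11, 4, 10, 15, 10, Row chooses D. Subgame-perfect outcome: (D, Z) with payoffs (15, 13).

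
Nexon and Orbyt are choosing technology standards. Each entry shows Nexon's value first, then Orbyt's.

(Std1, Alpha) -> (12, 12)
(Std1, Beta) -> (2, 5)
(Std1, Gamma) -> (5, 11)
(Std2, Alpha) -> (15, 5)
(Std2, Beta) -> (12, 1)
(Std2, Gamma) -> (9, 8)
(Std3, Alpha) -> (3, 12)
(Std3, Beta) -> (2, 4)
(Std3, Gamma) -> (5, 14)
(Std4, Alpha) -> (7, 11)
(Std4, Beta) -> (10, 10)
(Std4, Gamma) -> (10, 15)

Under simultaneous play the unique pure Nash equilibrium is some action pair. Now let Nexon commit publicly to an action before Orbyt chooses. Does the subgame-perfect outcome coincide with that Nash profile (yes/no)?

Backward induction with Nexon moving first.
- Std1: Orbyt compares 12, 5, 11 and picks Alpha; Nexon would get 12.
- Std2: Orbyt compares 5, 1, 8 and picks Gamma; Nexon would get 9.
- Std3: Orbyt compares 12, 4, 14 and picks Gamma; Nexon would get 5.
- Std4: Orbyt compares 11, 10, 15 and picks Gamma; Nexon would get 10.
Among 12, 9, 5, 10, the best is 12 at Std1. Subgame-perfect outcome: (Std1, Alpha) with payoffs (12, 12).
Now find the simultaneous Nash equilibrium.
Nexon's best replies: Alpha→Std2; Beta→Std2; Gamma→Std4.
Orbyt's best replies: Std1→Alpha; Std2→Gamma; Std3→Gamma; Std4→Gamma.
Only (Std4, Gamma) has each player best-responding; Nash payoffs (10, 15).
Sequential outcome (Std1, Alpha) differs from the Nash profile (Std4, Gamma).

no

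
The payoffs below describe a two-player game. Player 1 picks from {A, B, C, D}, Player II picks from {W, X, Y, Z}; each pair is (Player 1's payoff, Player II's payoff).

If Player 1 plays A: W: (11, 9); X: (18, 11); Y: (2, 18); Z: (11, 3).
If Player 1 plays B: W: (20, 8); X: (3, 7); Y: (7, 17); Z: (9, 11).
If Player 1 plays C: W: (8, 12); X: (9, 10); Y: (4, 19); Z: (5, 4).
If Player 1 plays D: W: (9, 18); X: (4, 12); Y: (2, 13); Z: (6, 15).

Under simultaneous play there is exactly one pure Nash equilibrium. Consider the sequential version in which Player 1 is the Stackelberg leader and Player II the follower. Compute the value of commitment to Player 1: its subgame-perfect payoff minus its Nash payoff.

Backward induction with Player 1 moving first.
- A: Player II compares 9, 11, 18, 3 and picks Y; Player 1 would get 2.
- B: Player II compares 8, 7, 17, 11 and picks Y; Player 1 would get 7.
- C: Player II compares 12, 10, 19, 4 and picks Y; Player 1 would get 4.
- D: Player II compares 18, 12, 13, 15 and picks W; Player 1 would get 9.
Player 1's induced payoffs are 2, 7, 4, 9, so Player 1 commits to D. Subgame-perfect outcome: (D, W) with payoffs (9, 18).
Under simultaneous play:
Player 1's best replies: W→B; X→A; Y→B; Z→A.
Player II's best replies: A→Y; B→Y; C→Y; D→W.
Only (B, Y) has each player best-responding; Nash payoffs (7, 17).
Player 1's commitment gain: 9 − 7 = 2.

2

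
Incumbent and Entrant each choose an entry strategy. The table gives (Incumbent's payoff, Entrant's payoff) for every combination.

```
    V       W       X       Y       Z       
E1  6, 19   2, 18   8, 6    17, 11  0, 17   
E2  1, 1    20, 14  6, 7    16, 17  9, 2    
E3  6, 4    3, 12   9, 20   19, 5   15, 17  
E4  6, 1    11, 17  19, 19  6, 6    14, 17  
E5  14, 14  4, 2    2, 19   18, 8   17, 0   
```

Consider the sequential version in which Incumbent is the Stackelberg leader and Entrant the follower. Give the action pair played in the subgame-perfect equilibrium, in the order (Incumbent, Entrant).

Entrant best-responds to each possible Incumbent move:
- E1: Entrant compares 19, 18, 6, 11, 17 and picks V; Incumbent would get 6.
- E2: Entrant compares 1, 14, 7, 17, 2 and picks Y; Incumbent would get 16.
- E3: Entrant compares 4, 12, 20, 5, 17 and picks X; Incumbent would get 9.
- E4: Entrant compares 1, 17, 19, 6, 17 and picks X; Incumbent would get 19.
- E5: Entrant compares 14, 2, 19, 8, 0 and picks X; Incumbent would get 2.
Among 6, 16, 9, 19, 2, the best is 19 at E4. Subgame-perfect outcome: (E4, X) with payoffs (19, 19).

(E4, X)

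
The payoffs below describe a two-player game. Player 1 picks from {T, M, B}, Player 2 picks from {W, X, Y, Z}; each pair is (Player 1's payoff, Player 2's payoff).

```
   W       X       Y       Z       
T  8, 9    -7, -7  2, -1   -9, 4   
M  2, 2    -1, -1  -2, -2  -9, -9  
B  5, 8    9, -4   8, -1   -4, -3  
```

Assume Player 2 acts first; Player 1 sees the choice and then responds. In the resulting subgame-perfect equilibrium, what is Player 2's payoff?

9

Work backward from Player 1's decision.
- W: BR = T, leader payoff 9.
- X: BR = B, leader payoff -4.
- Y: BR = B, leader payoff -1.
- Z: BR = B, leader payoff -3.
Maximizing over 9, -4, -1, -3, Player 2 chooses W. Subgame-perfect outcome: (T, W) with payoffs (8, 9).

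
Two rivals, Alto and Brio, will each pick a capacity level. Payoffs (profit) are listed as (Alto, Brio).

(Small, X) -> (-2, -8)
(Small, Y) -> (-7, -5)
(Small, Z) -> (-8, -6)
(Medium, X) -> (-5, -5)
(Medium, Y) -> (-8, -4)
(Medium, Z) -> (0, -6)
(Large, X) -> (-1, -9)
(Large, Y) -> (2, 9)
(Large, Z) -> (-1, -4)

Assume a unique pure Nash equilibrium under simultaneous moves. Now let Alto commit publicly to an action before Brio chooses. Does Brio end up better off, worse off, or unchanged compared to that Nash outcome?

Solve by backward induction (Alto leads).
- Small: BR = Y, leader payoff -7.
- Medium: BR = Y, leader payoff -8.
- Large: BR = Y, leader payoff 2.
Among -7, -8, 2, the best is 2 at Large. Subgame-perfect outcome: (Large, Y) with payoffs (2, 9).
Now find the simultaneous Nash equilibrium.
Alto's best replies: X→Large; Y→Large; Z→Medium.
Brio's best replies: Small→Y; Medium→Y; Large→Y.
Only (Large, Y) has each player best-responding; Nash payoffs (2, 9).
Brio earns 9 sequentially versus 9 at the Nash outcome: unchanged.

unchanged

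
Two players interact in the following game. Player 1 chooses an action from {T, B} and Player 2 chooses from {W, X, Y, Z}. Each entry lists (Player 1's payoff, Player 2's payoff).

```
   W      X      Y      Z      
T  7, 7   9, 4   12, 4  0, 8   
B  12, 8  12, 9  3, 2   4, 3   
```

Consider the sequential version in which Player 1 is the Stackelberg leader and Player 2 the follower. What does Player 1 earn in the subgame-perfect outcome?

12

Player 2 best-responds to each possible Player 1 move:
- T: Player 2 compares 7, 4, 4, 8 and picks Z; Player 1 would get 0.
- B: Player 2 compares 8, 9, 2, 3 and picks X; Player 1 would get 12.
Player 1's induced payoffs are 0, 12, so Player 1 commits to B. Subgame-perfect outcome: (B, X) with payoffs (12, 9).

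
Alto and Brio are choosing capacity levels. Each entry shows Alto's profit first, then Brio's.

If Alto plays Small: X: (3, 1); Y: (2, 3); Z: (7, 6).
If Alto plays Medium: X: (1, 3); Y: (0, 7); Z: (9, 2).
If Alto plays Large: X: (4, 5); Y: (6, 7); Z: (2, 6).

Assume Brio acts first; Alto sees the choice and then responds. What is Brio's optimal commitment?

Y

Backward induction with Brio moving first.
- X: BR = Large, leader payoff 5.
- Y: BR = Large, leader payoff 7.
- Z: BR = Medium, leader payoff 2.
Brio's induced payoffs are 5, 7, 2, so Brio commits to Y. Subgame-perfect outcome: (Large, Y) with payoffs (6, 7).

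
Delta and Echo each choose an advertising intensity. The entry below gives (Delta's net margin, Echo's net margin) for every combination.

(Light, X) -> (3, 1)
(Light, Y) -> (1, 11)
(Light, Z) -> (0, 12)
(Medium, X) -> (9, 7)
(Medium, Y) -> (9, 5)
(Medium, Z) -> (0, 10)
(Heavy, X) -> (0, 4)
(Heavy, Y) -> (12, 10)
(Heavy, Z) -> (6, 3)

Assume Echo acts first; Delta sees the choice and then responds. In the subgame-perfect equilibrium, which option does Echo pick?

Y

Work backward from Delta's decision.
- X: BR = Medium, leader payoff 7.
- Y: BR = Heavy, leader payoff 10.
- Z: BR = Heavy, leader payoff 3.
Echo's induced payoffs are 7, 10, 3, so Echo commits to Y. Subgame-perfect outcome: (Heavy, Y) with payoffs (12, 10).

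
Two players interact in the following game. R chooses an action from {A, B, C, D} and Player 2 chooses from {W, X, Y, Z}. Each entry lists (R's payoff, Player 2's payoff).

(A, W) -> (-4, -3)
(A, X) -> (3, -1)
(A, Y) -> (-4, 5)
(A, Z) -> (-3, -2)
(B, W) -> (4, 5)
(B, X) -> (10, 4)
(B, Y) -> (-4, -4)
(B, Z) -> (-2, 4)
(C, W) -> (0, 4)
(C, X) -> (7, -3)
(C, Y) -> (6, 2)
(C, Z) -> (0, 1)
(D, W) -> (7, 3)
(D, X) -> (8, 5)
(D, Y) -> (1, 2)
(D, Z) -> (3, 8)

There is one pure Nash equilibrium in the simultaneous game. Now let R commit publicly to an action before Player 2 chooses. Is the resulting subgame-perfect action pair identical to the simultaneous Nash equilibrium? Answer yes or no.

Solve by backward induction (R leads).
- A: Player 2 compares -3, -1, 5, -2 and picks Y; R would get -4.
- B: Player 2 compares 5, 4, -4, 4 and picks W; R would get 4.
- C: Player 2 compares 4, -3, 2, 1 and picks W; R would get 0.
- D: Player 2 compares 3, 5, 2, 8 and picks Z; R would get 3.
Among -4, 4, 0, 3, the best is 4 at B. Subgame-perfect outcome: (B, W) with payoffs (4, 5).
For the simultaneous game, intersect best replies.
R's best replies: W→D; X→B; Y→C; Z→D.
Player 2's best replies: A→Y; B→W; C→W; D→Z.
The unique mutual best reply is (D, Z), giving (3, 8).
Sequential outcome (B, W) differs from the Nash profile (D, Z).

no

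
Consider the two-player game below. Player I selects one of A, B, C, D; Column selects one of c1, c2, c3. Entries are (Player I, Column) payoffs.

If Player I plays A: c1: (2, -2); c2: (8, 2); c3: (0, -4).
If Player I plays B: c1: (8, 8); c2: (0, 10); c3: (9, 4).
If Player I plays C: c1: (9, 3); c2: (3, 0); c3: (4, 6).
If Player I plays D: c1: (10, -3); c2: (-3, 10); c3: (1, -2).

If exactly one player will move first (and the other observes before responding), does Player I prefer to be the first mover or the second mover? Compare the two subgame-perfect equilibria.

second

If Player I leads: Column's best replies are A→c2, B→c2, C→c3, D→c2; Player I's induced payoffs 8, 0, 4, -3; outcome (A, c2), payoffs (8, 2).
If Column leads: Player I's best replies are c1→D, c2→A, c3→B; Column's induced payoffs -3, 2, 4; outcome (B, c3), payoffs (9, 4).
Player I gets 8 moving first and 9 moving second, so Player I prefers to move second.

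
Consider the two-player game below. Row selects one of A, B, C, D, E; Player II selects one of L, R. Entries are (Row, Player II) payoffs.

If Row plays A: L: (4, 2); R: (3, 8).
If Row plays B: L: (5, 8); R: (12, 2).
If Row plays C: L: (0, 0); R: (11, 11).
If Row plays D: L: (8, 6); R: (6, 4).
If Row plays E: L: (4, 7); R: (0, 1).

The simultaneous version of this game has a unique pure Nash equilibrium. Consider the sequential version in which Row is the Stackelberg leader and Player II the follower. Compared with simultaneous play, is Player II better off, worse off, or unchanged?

Solve by backward induction (Row leads).
- A: BR = R, leader payoff 3.
- B: BR = L, leader payoff 5.
- C: BR = R, leader payoff 11.
- D: BR = L, leader payoff 8.
- E: BR = L, leader payoff 4.
Among 3, 5, 11, 8, 4, the best is 11 at C. Subgame-perfect outcome: (C, R) with payoffs (11, 11).
Now find the simultaneous Nash equilibrium.
Row's best replies: L→D; R→B.
Player II's best replies: A→R; B→L; C→R; D→L; E→L.
The unique mutual best reply is (D, L), giving (8, 6).
Player II earns 11 sequentially versus 6 at the Nash outcome: better off.

better off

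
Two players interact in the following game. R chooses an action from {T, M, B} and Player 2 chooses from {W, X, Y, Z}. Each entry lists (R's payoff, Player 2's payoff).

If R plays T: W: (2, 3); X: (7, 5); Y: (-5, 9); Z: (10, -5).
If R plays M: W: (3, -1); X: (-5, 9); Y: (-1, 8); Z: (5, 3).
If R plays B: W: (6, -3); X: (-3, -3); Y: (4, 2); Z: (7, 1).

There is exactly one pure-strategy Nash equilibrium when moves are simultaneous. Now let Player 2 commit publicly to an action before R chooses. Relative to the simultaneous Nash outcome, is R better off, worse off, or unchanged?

Work backward from R's decision.
- W: R compares 2, 3, 6 and picks B; Player 2 would get -3.
- X: R compares 7, -5, -3 and picks T; Player 2 would get 5.
- Y: R compares -5, -1, 4 and picks B; Player 2 would get 2.
- Z: R compares 10, 5, 7 and picks T; Player 2 would get -5.
Player 2's induced payoffs are -3, 5, 2, -5, so Player 2 commits to X. Subgame-perfect outcome: (T, X) with payoffs (7, 5).
For the simultaneous game, intersect best replies.
R's best replies: W→B; X→T; Y→B; Z→T.
Player 2's best replies: T→Y; M→X; B→Y.
Only (B, Y) has each player best-responding; Nash payoffs (4, 2).
R earns 7 sequentially versus 4 at the Nash outcome: better off.

better off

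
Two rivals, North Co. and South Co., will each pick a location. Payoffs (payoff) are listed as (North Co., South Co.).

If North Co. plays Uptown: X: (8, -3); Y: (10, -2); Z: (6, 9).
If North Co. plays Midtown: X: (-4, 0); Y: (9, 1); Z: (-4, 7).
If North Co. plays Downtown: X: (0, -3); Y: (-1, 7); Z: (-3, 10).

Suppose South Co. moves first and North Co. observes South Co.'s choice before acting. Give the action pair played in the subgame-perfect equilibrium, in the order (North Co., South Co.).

(Uptown, Z)

Solve by backward induction (South Co. leads).
- X → North Co. plays Uptown (best of 8, -4, 0); South Co. gets -3.
- Y → North Co. plays Uptown (best of 10, 9, -1); South Co. gets -2.
- Z → North Co. plays Uptown (best of 6, -4, -3); South Co. gets 9.
Among -3, -2, 9, the best is 9 at Z. Subgame-perfect outcome: (Uptown, Z) with payoffs (6, 9).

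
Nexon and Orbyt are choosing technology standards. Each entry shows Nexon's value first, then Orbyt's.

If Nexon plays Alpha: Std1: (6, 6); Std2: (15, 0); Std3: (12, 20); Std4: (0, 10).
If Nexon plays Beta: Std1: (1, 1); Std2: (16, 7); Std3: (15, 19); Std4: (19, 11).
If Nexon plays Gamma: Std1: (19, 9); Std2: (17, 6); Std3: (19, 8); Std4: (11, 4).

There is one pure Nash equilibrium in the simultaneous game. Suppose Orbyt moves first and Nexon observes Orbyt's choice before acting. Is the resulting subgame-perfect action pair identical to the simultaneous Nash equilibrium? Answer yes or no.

Nexon best-responds to each possible Orbyt move:
- Std1: Nexon compares 6, 1, 19 and picks Gamma; Orbyt would get 9.
- Std2: Nexon compares 15, 16, 17 and picks Gamma; Orbyt would get 6.
- Std3: Nexon compares 12, 15, 19 and picks Gamma; Orbyt would get 8.
- Std4: Nexon compares 0, 19, 11 and picks Beta; Orbyt would get 11.
Orbyt's induced payoffs are 9, 6, 8, 11, so Orbyt commits to Std4. Subgame-perfect outcome: (Beta, Std4) with payoffs (19, 11).
Under simultaneous play:
Nexon's best replies: Std1→Gamma; Std2→Gamma; Std3→Gamma; Std4→Beta.
Orbyt's best replies: Alpha→Std3; Beta→Std3; Gamma→Std1.
The unique mutual best reply is (Gamma, Std1), giving (19, 9).
Sequential outcome (Beta, Std4) differs from the Nash profile (Gamma, Std1).

no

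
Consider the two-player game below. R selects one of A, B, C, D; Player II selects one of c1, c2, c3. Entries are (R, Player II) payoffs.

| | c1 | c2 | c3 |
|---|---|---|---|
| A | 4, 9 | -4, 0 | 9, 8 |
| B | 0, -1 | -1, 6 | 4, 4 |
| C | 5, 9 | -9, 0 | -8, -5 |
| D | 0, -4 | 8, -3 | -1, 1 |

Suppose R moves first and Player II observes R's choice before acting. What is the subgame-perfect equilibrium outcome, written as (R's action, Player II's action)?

Player II best-responds to each possible R move:
- A: BR = c1, leader payoff 4.
- B: BR = c2, leader payoff -1.
- C: BR = c1, leader payoff 5.
- D: BR = c3, leader payoff -1.
R's induced payoffs are 4, -1, 5, -1, so R commits to C. Subgame-perfect outcome: (C, c1) with payoffs (5, 9).

(C, c1)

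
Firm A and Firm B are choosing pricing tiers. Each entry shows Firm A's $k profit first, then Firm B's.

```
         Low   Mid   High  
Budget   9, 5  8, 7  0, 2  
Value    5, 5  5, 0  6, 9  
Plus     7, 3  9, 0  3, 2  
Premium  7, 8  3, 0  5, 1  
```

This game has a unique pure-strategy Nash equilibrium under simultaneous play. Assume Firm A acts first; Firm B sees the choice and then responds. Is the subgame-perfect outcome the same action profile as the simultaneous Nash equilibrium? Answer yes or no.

no

Solve by backward induction (Firm A leads).
- Budget: Firm B compares 5, 7, 2 and picks Mid; Firm A would get 8.
- Value: Firm B compares 5, 0, 9 and picks High; Firm A would get 6.
- Plus: Firm B compares 3, 0, 2 and picks Low; Firm A would get 7.
- Premium: Firm B compares 8, 0, 1 and picks Low; Firm A would get 7.
Firm A's induced payoffs are 8, 6, 7, 7, so Firm A commits to Budget. Subgame-perfect outcome: (Budget, Mid) with payoffs (8, 7).
For the simultaneous game, intersect best replies.
Firm A's best replies: Low→Budget; Mid→Plus; High→Value.
Firm B's best replies: Budget→Mid; Value→High; Plus→Low; Premium→Low.
Only (Value, High) has each player best-responding; Nash payoffs (6, 9).
Sequential outcome (Budget, Mid) differs from the Nash profile (Value, High).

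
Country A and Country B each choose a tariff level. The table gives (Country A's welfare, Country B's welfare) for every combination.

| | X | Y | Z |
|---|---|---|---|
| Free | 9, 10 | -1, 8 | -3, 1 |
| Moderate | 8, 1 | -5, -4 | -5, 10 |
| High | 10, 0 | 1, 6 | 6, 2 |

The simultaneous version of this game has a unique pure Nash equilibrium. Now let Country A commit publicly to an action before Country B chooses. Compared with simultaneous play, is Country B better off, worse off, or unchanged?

better off

Country B best-responds to each possible Country A move:
- Free: BR = X, leader payoff 9.
- Moderate: BR = Z, leader payoff -5.
- High: BR = Y, leader payoff 1.
Maximizing over 9, -5, 1, Country A chooses Free. Subgame-perfect outcome: (Free, X) with payoffs (9, 10).
Under simultaneous play:
Country A's best replies: X→High; Y→High; Z→High.
Country B's best replies: Free→X; Moderate→Z; High→Y.
Only (High, Y) has each player best-responding; Nash payoffs (1, 6).
Country B earns 10 sequentially versus 6 at the Nash outcome: better off.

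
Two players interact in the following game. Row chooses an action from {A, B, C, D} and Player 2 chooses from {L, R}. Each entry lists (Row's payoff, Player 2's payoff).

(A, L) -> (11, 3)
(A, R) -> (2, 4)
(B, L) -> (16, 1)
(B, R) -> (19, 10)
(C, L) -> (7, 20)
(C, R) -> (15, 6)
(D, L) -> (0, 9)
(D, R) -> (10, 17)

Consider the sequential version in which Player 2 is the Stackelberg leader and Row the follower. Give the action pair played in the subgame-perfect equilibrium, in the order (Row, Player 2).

Work backward from Row's decision.
- L: BR = B, leader payoff 1.
- R: BR = B, leader payoff 10.
Among 1, 10, the best is 10 at R. Subgame-perfect outcome: (B, R) with payoffs (19, 10).

(B, R)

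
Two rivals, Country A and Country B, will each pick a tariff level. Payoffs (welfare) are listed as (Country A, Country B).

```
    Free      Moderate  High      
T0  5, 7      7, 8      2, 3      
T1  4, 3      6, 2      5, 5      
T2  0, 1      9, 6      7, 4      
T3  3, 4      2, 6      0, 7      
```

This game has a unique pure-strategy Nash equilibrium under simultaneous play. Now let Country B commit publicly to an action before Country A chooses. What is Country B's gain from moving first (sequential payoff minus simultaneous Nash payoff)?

Backward induction with Country B moving first.
- Free: Country A compares 5, 4, 0, 3 and picks T0; Country B would get 7.
- Moderate: Country A compares 7, 6, 9, 2 and picks T2; Country B would get 6.
- High: Country A compares 2, 5, 7, 0 and picks T2; Country B would get 4.
Country B's induced payoffs are 7, 6, 4, so Country B commits to Free. Subgame-perfect outcome: (T0, Free) with payoffs (5, 7).
For the simultaneous game, intersect best replies.
Country A's best replies: Free→T0; Moderate→T2; High→T2.
Country B's best replies: T0→Moderate; T1→High; T2→Moderate; T3→High.
The unique mutual best reply is (T2, Moderate), giving (9, 6).
Country B's commitment gain: 7 − 6 = 1.

1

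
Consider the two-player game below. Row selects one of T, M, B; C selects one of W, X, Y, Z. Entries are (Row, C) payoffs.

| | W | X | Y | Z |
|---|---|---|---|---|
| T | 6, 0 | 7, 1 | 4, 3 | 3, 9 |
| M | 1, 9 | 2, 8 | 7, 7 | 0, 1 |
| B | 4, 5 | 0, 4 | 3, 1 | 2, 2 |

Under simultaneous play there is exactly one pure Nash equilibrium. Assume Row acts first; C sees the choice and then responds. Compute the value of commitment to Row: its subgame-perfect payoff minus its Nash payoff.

Backward induction with Row moving first.
- T: BR = Z, leader payoff 3.
- M: BR = W, leader payoff 1.
- B: BR = W, leader payoff 4.
Among 3, 1, 4, the best is 4 at B. Subgame-perfect outcome: (B, W) with payoffs (4, 5).
Now find the simultaneous Nash equilibrium.
Row's best replies: W→T; X→T; Y→M; Z→T.
C's best replies: T→Z; M→W; B→W.
The unique mutual best reply is (T, Z), giving (3, 9).
Row's commitment gain: 4 − 3 = 1.

1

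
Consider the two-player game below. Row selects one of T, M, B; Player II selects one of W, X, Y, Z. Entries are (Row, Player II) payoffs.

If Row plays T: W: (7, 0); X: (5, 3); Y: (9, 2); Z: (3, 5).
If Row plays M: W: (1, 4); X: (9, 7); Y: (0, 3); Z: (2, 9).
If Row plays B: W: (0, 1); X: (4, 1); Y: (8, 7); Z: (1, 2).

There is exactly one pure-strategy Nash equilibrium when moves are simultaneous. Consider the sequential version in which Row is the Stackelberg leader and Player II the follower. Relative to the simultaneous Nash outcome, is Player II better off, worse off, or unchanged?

Work backward from Player II's decision.
- T: Player II compares 0, 3, 2, 5 and picks Z; Row would get 3.
- M: Player II compares 4, 7, 3, 9 and picks Z; Row would get 2.
- B: Player II compares 1, 1, 7, 2 and picks Y; Row would get 8.
Row's induced payoffs are 3, 2, 8, so Row commits to B. Subgame-perfect outcome: (B, Y) with payoffs (8, 7).
Now find the simultaneous Nash equilibrium.
Row's best replies: W→T; X→M; Y→T; Z→T.
Player II's best replies: T→Z; M→Z; B→Y.
Only (T, Z) has each player best-responding; Nash payoffs (3, 5).
Player II earns 7 sequentially versus 5 at the Nash outcome: better off.

better off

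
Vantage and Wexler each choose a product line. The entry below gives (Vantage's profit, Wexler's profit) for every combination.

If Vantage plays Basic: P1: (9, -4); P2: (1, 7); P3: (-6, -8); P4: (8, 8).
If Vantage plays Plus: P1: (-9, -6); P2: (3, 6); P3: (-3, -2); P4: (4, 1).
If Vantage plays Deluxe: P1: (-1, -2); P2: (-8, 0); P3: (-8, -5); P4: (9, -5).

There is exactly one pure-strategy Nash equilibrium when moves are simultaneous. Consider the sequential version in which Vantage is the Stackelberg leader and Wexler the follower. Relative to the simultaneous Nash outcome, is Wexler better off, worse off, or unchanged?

better off

Backward induction with Vantage moving first.
- Basic: Wexler compares -4, 7, -8, 8 and picks P4; Vantage would get 8.
- Plus: Wexler compares -6, 6, -2, 1 and picks P2; Vantage would get 3.
- Deluxe: Wexler compares -2, 0, -5, -5 and picks P2; Vantage would get -8.
Among 8, 3, -8, the best is 8 at Basic. Subgame-perfect outcome: (Basic, P4) with payoffs (8, 8).
Under simultaneous play:
Vantage's best replies: P1→Basic; P2→Plus; P3→Plus; P4→Deluxe.
Wexler's best replies: Basic→P4; Plus→P2; Deluxe→P2.
Only (Plus, P2) has each player best-responding; Nash payoffs (3, 6).
Wexler earns 8 sequentially versus 6 at the Nash outcome: better off.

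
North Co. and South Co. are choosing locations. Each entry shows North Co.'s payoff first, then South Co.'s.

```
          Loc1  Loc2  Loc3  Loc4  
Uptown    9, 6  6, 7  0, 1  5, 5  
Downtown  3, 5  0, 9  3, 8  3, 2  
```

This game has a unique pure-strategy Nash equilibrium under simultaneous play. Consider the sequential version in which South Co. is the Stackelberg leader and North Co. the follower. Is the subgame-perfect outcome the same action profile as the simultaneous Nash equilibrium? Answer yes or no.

North Co. best-responds to each possible South Co. move:
- Loc1: North Co. compares 9, 3 and picks Uptown; South Co. would get 6.
- Loc2: North Co. compares 6, 0 and picks Uptown; South Co. would get 7.
- Loc3: North Co. compares 0, 3 and picks Downtown; South Co. would get 8.
- Loc4: North Co. compares 5, 3 and picks Uptown; South Co. would get 5.
South Co.'s induced payoffs are 6, 7, 8, 5, so South Co. commits to Loc3. Subgame-perfect outcome: (Downtown, Loc3) with payoffs (3, 8).
For the simultaneous game, intersect best replies.
North Co.'s best replies: Loc1→Uptown; Loc2→Uptown; Loc3→Downtown; Loc4→Uptown.
South Co.'s best replies: Uptown→Loc2; Downtown→Loc2.
The unique mutual best reply is (Uptown, Loc2), giving (6, 7).
Sequential outcome (Downtown, Loc3) differs from the Nash profile (Uptown, Loc2).

no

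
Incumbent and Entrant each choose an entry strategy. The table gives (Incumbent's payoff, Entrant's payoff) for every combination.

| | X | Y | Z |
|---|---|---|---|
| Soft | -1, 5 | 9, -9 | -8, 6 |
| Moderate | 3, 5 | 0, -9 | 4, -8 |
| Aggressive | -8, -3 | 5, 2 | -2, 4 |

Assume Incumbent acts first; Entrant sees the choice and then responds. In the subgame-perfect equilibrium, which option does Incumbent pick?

Moderate

Solve by backward induction (Incumbent leads).
- Soft: Entrant compares 5, -9, 6 and picks Z; Incumbent would get -8.
- Moderate: Entrant compares 5, -9, -8 and picks X; Incumbent would get 3.
- Aggressive: Entrant compares -3, 2, 4 and picks Z; Incumbent would get -2.
Incumbent's induced payoffs are -8, 3, -2, so Incumbent commits to Moderate. Subgame-perfect outcome: (Moderate, X) with payoffs (3, 5).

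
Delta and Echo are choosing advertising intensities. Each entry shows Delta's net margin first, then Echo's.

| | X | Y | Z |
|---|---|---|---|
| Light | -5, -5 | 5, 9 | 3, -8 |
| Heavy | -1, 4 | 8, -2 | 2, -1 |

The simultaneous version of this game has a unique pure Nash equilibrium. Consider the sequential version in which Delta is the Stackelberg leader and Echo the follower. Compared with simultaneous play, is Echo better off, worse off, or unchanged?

better off

Echo best-responds to each possible Delta move:
- Light: Echo compares -5, 9, -8 and picks Y; Delta would get 5.
- Heavy: Echo compares 4, -2, -1 and picks X; Delta would get -1.
Among 5, -1, the best is 5 at Light. Subgame-perfect outcome: (Light, Y) with payoffs (5, 9).
Now find the simultaneous Nash equilibrium.
Delta's best replies: X→Heavy; Y→Heavy; Z→Light.
Echo's best replies: Light→Y; Heavy→X.
Only (Heavy, X) has each player best-responding; Nash payoffs (-1, 4).
Echo earns 9 sequentially versus 4 at the Nash outcome: better off.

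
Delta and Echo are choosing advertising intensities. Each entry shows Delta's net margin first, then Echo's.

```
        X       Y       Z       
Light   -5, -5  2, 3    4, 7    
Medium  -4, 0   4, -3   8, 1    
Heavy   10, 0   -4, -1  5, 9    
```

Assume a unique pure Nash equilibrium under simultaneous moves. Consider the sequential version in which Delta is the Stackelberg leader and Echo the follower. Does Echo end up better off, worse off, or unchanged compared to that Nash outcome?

unchanged

Work backward from Echo's decision.
- Light: BR = Z, leader payoff 4.
- Medium: BR = Z, leader payoff 8.
- Heavy: BR = Z, leader payoff 5.
Among 4, 8, 5, the best is 8 at Medium. Subgame-perfect outcome: (Medium, Z) with payoffs (8, 1).
Under simultaneous play:
Delta's best replies: X→Heavy; Y→Medium; Z→Medium.
Echo's best replies: Light→Z; Medium→Z; Heavy→Z.
Only (Medium, Z) has each player best-responding; Nash payoffs (8, 1).
Echo earns 1 sequentially versus 1 at the Nash outcome: unchanged.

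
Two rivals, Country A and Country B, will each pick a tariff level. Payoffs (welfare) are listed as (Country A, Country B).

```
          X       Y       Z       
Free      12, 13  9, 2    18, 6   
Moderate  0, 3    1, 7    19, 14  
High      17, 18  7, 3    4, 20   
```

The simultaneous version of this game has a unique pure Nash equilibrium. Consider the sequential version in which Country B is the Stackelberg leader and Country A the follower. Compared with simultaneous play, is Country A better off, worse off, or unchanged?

Solve by backward induction (Country B leads).
- X: Country A compares 12, 0, 17 and picks High; Country B would get 18.
- Y: Country A compares 9, 1, 7 and picks Free; Country B would get 2.
- Z: Country A compares 18, 19, 4 and picks Moderate; Country B would get 14.
Among 18, 2, 14, the best is 18 at X. Subgame-perfect outcome: (High, X) with payoffs (17, 18).
Under simultaneous play:
Country A's best replies: X→High; Y→Free; Z→Moderate.
Country B's best replies: Free→X; Moderate→Z; High→Z.
Only (Moderate, Z) has each player best-responding; Nash payoffs (19, 14).
Country A earns 17 sequentially versus 19 at the Nash outcome: worse off.

worse off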